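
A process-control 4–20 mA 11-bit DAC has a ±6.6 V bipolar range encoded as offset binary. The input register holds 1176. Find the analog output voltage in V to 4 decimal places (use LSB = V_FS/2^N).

LSB = 13.2 V / 2^11 = 6.445 mV.
V_out = (−6.6) + 1176 × 0.00644531 V = 0.979688 V.

0.9797 V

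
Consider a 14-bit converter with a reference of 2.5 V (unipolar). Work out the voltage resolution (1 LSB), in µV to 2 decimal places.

Full-scale span = 2.5 V.
LSB = 2.5 / 2^14 = 2.5 / 16384 = 0.000152588 V = 152.59 µV.

152.59 µV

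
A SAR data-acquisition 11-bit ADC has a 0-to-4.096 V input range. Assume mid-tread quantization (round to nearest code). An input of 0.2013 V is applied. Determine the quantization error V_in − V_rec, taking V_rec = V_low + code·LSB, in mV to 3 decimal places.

-0.700 mV

Step size: 4.096 V ÷ 2^11 = 2.000 mV.
Scaled input = 100.6500 LSBs, so code = 101.
Code 101 maps back to 0 + 101×0.002 V = 0.202 V.
Error = 0.2013 − 0.202 = -0.0007 V = -0.700 mV.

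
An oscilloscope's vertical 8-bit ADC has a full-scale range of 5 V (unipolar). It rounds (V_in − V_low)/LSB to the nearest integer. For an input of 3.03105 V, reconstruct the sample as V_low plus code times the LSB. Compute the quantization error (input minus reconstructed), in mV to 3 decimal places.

3.706 mV

Step size: 5 V ÷ 2^8 = 19.531 mV.
(V_in − V_low)/LSB = (3.03105 − 0)/0.0195312 = 155.1898 → code 155 (round).
Code 155 maps back to 0 + 155×0.0195312 V = 3.0273438 V.
Difference: 0.00370625 V → 3.706 mV.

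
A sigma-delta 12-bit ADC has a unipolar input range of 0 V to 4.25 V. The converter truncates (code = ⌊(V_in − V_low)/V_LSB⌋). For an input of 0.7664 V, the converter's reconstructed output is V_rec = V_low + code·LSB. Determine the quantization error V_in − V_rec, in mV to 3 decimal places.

LSB = 4.25/2^12 = 1.038 mV.
Scaled input = 738.6293 LSBs, so code = 738.
V_rec = 0 + 738·0.0010376 = 0.76574707 V.
V_in − V_rec = 0.00065293 V = 0.653 mV.

0.653 mV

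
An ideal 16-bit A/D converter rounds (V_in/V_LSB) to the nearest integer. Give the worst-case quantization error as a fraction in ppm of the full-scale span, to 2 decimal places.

Rounding → worst-case error = ½ LSB = V_FS/2^17, so 1e+06/131072 = 7.62939 ppm of full scale.

7.63 ppm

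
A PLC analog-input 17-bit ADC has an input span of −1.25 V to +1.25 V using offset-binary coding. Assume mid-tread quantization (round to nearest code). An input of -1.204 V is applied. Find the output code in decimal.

Full-scale span = 2.5 V; LSB = 2.5/2^17 = 19.07 µV.
Input sits at 2411.725 steps above V_low.
round(2411.725) = 2412.

code 2412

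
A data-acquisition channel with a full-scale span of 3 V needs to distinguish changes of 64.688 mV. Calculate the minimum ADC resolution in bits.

Number of steps required ≥ 3 V / 64.688 mV = 46.38.
Need 2^N ≥ 46.38; 2^5 = 32, 2^6 = 64.
Minimum N = 6.

6 bits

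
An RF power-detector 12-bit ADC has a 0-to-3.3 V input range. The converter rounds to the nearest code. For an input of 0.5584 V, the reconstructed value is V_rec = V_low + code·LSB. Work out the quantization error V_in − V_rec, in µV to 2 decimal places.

74.80 µV

LSB = 3.3/2^12 = 0.806 mV.
Scaled input = 693.0928 LSBs, so code = 693.
V_rec = 0 + 693·0.000805664 = 0.5583252 V.
Error = 0.5584 − 0.5583252 = 7.48047e-05 V = 74.80 µV.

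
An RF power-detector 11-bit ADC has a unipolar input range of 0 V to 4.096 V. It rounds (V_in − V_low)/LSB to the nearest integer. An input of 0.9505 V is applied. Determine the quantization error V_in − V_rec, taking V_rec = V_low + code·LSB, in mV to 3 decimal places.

Step size: 4.096 V ÷ 2^11 = 2.000 mV.
(0.9505 − 0)/0.002 = 475.2500; round gives code 475.
Reconstructed: 0.95 V.
Difference: 0.0005 V → 0.500 mV.

0.500 mV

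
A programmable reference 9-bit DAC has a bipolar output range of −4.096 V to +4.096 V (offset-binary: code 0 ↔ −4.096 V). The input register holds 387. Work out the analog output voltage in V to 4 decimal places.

2.0960 V

LSB = 8.192 V / 2^9 = 16.000 mV.
V_out = (−4.096) + 387 × 0.016 V = 2.096 V.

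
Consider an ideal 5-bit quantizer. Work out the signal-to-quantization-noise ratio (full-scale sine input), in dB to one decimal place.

31.9 dB

SNR ≈ 6.02·N + 1.76 dB = 6.02·5 + 1.76 = 31.86 dB.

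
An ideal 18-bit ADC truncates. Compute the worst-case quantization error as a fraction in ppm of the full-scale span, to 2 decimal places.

3.81 ppm

Truncating → worst-case error = 1 LSB = V_FS/2^18, so 1e+06/262144 = 3.8147 ppm of full scale.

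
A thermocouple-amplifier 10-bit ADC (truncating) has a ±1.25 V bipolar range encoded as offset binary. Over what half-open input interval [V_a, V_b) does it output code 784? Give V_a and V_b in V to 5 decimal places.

[0.66406 V, 0.66650 V)

LSB = 2.5/2^10 = 2.441 mV.
V_a = V_low + 784·LSB = 0.664062 V; V_b = V_low + 785·LSB = 0.666504 V.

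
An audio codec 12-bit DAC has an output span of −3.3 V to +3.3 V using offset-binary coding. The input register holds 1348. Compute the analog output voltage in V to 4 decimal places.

LSB = 6.6 V / 2^12 = 1.611 mV.
V_out = (−3.3) + 1348 × 0.00161133 V = -1.12793 V.

-1.1279 V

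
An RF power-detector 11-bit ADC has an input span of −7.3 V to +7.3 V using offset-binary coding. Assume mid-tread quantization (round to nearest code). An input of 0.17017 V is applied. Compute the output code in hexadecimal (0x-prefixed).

code 0x418 (decimal 1048)

Full-scale span = 14.6 V; LSB = 14.6/2^11 = 7.129 mV.
Input sits at 1047.870 steps above V_low.
round(1047.870) = 1048.
In hexadecimal (0x-prefixed): 0x418.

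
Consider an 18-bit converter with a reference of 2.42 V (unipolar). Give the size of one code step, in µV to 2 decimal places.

9.23 µV

Full-scale span = 2.42 V.
LSB = 2.42 / 2^18 = 2.42 / 262144 = 9.23157e-06 V = 9.23 µV.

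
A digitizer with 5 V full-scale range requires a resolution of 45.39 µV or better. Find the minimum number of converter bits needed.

Number of steps required ≥ 5 V / 45.39 µV = 110156.42.
Need 2^N ≥ 110156.42; 2^16 = 65536, 2^17 = 131072.
Minimum N = 17.

17 bits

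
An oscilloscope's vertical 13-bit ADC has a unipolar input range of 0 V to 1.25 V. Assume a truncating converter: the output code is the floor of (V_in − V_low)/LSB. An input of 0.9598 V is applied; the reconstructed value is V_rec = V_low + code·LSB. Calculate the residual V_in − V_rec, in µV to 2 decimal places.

One LSB is 1.25 V / 8192 = 152.59 µV.
Scaled input = 6290.1453 LSBs, so code = 6290.
Reconstructed: 0.95977783 V.
Difference: 2.2168e-05 V → 22.17 µV.

22.17 µV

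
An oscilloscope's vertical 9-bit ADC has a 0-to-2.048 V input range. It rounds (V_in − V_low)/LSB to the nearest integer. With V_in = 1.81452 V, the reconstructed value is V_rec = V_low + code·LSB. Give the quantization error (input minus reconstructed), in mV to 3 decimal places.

-1.480 mV

One LSB is 2.048 V / 512 = 4.000 mV.
Scaled input = 453.6300 LSBs, so code = 454.
V_rec = 0 + 454·0.004 = 1.816 V.
Difference: -0.00148 V → -1.480 mV.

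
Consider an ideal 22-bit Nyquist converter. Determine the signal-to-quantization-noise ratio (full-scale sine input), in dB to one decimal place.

134.2 dB

SNR ≈ 6.02·N + 1.76 dB = 6.02·22 + 1.76 = 134.20 dB.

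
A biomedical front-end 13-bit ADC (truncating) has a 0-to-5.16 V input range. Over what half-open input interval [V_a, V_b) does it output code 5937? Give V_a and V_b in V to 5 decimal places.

[3.73961 V, 3.74024 V)

LSB = 5.16/2^13 = 0.630 mV.
V_a = V_low + 5937·LSB = 3.73961 V; V_b = V_low + 5938·LSB = 3.74024 V.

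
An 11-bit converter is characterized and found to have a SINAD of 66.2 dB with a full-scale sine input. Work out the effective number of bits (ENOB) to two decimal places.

10.70 bits

ENOB = (SINAD − 1.76) / 6.02 = (66.2 − 1.76)/6.02 = 10.704.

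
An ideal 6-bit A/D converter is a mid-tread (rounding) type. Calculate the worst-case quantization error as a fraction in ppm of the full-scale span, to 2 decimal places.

Rounding → worst-case error = ½ LSB = V_FS/2^7, so 1e+06/128 = 7812.5 ppm of full scale.

7812.50 ppm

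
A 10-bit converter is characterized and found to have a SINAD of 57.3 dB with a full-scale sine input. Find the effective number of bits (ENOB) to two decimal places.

9.23 bits

ENOB = (SINAD − 1.76) / 6.02 = (57.3 − 1.76)/6.02 = 9.226.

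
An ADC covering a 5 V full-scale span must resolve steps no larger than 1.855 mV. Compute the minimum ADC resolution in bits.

12 bits

Number of steps required ≥ 5 V / 1.855 mV = 2695.42.
Need 2^N ≥ 2695.42; 2^11 = 2048, 2^12 = 4096.
Minimum N = 12.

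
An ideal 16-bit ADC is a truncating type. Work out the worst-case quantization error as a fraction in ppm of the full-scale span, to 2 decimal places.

Truncating → worst-case error = 1 LSB = V_FS/2^16, so 1e+06/65536 = 15.2588 ppm of full scale.

15.26 ppm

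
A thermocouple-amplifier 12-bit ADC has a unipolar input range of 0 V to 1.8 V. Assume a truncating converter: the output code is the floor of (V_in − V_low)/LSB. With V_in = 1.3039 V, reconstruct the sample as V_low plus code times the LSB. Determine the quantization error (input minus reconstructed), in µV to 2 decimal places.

LSB = 1.8/2^12 = 439.45 µV.
Scaled input = 2967.0969 LSBs, so code = 2967.
V_rec = 0 + 2967·0.000439453 = 1.3038574 V.
Error = 1.3039 − 1.3038574 = 4.25781e-05 V = 42.58 µV.

42.58 µV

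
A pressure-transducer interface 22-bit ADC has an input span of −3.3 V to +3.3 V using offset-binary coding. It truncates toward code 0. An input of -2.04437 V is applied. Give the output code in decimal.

With 4194304 levels over 6.6 V, one step is 1.57 µV.
(-2.04437 − (−3.3)) / 1.57356e-06 = 797953.626 LSBs.
So the output code is 797953.

code 797953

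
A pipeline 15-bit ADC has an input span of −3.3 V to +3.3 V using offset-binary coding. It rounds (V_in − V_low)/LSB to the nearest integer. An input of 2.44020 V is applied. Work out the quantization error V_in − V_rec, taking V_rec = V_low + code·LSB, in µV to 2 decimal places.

One LSB is 6.6 V / 32768 = 201.42 µV.
(V_in − V_low)/LSB = (2.44020 − (−3.3))/0.000201416 = 28499.2233 → code 28499 (round).
Code 28499 maps back to (−3.3) + 28499×0.000201416 V = 2.440155 V.
Difference: 4.49707e-05 V → 44.97 µV.

44.97 µV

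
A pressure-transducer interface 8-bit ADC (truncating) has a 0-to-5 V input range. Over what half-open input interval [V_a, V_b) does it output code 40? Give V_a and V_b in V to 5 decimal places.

[0.78125 V, 0.80078 V)

LSB = 5/2^8 = 19.531 mV.
V_a = V_low + 40·LSB = 0.78125 V; V_b = V_low + 41·LSB = 0.800781 V.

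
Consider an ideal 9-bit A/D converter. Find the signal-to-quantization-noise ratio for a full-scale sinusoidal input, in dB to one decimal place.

55.9 dB

SNR ≈ 6.02·N + 1.76 dB = 6.02·9 + 1.76 = 55.94 dB.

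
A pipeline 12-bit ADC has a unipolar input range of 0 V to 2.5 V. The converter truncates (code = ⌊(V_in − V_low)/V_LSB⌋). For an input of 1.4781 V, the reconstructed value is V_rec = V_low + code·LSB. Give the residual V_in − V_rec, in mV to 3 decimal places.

0.439 mV

Step size: 2.5 V ÷ 2^12 = 0.610 mV.
(V_in − V_low)/LSB = (1.4781 − 0)/0.000610352 = 2421.7190 → code 2421 (floor).
Reconstructed: 1.4776611 V.
V_in − V_rec = 0.000438867 V = 0.439 mV.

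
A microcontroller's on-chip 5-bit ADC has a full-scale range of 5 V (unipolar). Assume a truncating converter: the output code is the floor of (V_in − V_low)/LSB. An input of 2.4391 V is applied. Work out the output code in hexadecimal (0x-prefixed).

code 0xF (decimal 15)

With 32 levels over 5 V, one step is 156.250 mV.
Input sits at 15.610 steps above V_low.
Floor → code 15.
In hexadecimal (0x-prefixed): 0xF.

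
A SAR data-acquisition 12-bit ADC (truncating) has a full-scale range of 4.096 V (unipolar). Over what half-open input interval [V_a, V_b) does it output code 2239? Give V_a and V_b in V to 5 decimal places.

LSB = 4.096/2^12 = 1.000 mV.
V_a = V_low + 2239·LSB = 2.239 V; V_b = V_low + 2240·LSB = 2.24 V.

[2.23900 V, 2.24000 V)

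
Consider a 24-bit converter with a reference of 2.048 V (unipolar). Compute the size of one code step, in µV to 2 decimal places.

Full-scale span = 2.048 V.
LSB = 2.048 / 2^24 = 2.048 / 16777216 = 1.2207e-07 V = 0.12 µV.

0.12 µV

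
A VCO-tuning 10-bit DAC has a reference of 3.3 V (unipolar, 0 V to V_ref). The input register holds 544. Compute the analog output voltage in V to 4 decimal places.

LSB = 3.3 V / 2^10 = 3.223 mV.
V_out = 0 + 544 × 0.00322266 V = 1.75313 V.

1.7531 V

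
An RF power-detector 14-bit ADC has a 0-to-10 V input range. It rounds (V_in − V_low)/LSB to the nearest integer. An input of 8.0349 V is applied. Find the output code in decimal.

code 13164

LSB = 10 V / 16384 = 0.610 mV.
(8.0349 − 0) / 0.000610352 = 13164.380 LSBs.
round(13164.380) = 13164.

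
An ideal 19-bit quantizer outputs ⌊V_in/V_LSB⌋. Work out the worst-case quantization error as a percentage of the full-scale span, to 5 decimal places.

0.00019 %

Truncating → worst-case error = 1 LSB = V_FS/2^19, so 100/524288 = 0.000190735 % of full scale.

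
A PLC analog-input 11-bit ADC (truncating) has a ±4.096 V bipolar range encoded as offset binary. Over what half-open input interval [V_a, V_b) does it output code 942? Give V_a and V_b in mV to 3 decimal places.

[-328.000 mV, -324.000 mV)

LSB = 8.192/2^11 = 4.000 mV.
V_a = V_low + 942·LSB = -0.328 V; V_b = V_low + 943·LSB = -0.324 V.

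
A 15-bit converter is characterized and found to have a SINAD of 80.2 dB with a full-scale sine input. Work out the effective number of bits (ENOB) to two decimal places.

13.03 bits

ENOB = (SINAD − 1.76) / 6.02 = (80.2 − 1.76)/6.02 = 13.030.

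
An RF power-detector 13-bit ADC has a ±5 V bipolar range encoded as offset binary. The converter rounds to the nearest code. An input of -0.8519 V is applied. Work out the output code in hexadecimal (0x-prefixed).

With 8192 levels over 10 V, one step is 1.221 mV.
(V_in − V_low)/LSB = (-0.8519 − (−5)) / 0.0012207 = 3398.124.
round(3398.124) = 3398.
In hexadecimal (0x-prefixed): 0xD46.

code 0xD46 (decimal 3398)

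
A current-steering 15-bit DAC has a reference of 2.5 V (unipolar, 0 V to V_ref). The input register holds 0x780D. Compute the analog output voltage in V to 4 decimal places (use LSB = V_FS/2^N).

2.3447 V

LSB = 2.5 V / 2^15 = 76.29 µV.
Code 0x780D = 30733 decimal.
V_out = 0 + 30733 × 7.62939e-05 V = 2.34474 V.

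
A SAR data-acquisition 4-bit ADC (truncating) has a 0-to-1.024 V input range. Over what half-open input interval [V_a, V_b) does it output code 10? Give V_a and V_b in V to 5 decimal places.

[0.64000 V, 0.70400 V)

LSB = 1.024/2^4 = 64.000 mV.
V_a = V_low + 10·LSB = 0.64 V; V_b = V_low + 11·LSB = 0.704 V.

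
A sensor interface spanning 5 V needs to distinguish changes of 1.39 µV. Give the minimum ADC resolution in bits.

Number of steps required ≥ 5 V / 1.39 µV = 3597122.30.
Need 2^N ≥ 3597122.30; 2^21 = 2097152, 2^22 = 4194304.
Minimum N = 22.

22 bits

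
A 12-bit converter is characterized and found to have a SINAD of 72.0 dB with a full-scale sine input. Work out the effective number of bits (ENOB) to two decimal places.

11.67 bits

ENOB = (SINAD − 1.76) / 6.02 = (72.0 − 1.76)/6.02 = 11.668.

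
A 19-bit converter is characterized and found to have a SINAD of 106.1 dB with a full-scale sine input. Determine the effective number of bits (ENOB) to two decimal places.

ENOB = (SINAD − 1.76) / 6.02 = (106.1 − 1.76)/6.02 = 17.332.

17.33 bits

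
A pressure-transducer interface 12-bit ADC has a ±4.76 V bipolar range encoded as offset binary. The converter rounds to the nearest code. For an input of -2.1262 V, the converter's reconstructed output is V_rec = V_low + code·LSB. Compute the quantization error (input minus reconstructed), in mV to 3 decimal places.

0.460 mV

One LSB is 9.52 V / 4096 = 2.324 mV.
Scaled input = 1133.1980 LSBs, so code = 1133.
V_rec = (−4.76) + 1133·0.00232422 = -2.1266602 V.
Difference: 0.000460156 V → 0.460 mV.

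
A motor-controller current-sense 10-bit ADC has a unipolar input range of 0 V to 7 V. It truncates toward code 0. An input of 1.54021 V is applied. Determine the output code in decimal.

code 225

With 1024 levels over 7 V, one step is 6.836 mV.
(V_in − V_low)/LSB = (1.54021 − 0) / 0.00683594 = 225.311.
Floor → code 225.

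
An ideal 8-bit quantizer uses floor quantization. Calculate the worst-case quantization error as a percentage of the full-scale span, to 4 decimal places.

0.3906 %

Truncating → worst-case error = 1 LSB = V_FS/2^8, so 100/256 = 0.390625 % of full scale.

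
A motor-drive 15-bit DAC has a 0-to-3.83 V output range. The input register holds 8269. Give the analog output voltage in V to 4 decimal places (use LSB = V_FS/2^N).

LSB = 3.83 V / 2^15 = 116.88 µV.
V_out = 0 + 8269 × 0.000116882 V = 0.9665 V.

0.9665 V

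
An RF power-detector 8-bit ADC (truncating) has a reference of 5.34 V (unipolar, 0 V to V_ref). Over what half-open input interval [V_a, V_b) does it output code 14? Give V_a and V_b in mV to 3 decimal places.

LSB = 5.34/2^8 = 20.859 mV.
V_a = V_low + 14·LSB = 0.292031 V; V_b = V_low + 15·LSB = 0.312891 V.

[292.031 mV, 312.891 mV)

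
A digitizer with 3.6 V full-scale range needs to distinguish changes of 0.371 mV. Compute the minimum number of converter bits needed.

14 bits

Number of steps required ≥ 3.6 V / 0.371 mV = 9703.50.
Need 2^N ≥ 9703.50; 2^13 = 8192, 2^14 = 16384.
Minimum N = 14.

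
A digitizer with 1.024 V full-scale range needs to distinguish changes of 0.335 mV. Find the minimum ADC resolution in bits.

Number of steps required ≥ 1.024 V / 0.335 mV = 3056.72.
Need 2^N ≥ 3056.72; 2^11 = 2048, 2^12 = 4096.
Minimum N = 12.

12 bits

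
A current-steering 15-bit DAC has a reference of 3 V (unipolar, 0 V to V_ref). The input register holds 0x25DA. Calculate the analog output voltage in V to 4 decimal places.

0.8871 V

LSB = 3 V / 2^15 = 91.55 µV.
Code 0x25DA = 9690 decimal.
V_out = 0 + 9690 × 9.15527e-05 V = 0.887146 V.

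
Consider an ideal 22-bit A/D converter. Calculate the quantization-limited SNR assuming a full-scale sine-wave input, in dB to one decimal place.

SNR ≈ 6.02·N + 1.76 dB = 6.02·22 + 1.76 = 134.20 dB.

134.2 dB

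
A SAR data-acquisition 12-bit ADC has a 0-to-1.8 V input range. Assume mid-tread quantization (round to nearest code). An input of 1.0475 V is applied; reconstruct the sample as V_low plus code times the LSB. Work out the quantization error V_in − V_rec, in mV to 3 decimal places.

-0.156 mV

Step size: 1.8 V ÷ 2^12 = 439.45 µV.
(V_in − V_low)/LSB = (1.0475 − 0)/0.000439453 = 2383.6444 → code 2384 (round).
Reconstructed: 1.0476562 V.
Difference: -0.00015625 V → -0.156 mV.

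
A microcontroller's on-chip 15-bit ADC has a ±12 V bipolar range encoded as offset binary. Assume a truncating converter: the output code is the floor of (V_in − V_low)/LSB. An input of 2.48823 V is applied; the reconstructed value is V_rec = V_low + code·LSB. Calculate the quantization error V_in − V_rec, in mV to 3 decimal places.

Step size: 24 V ÷ 2^15 = 0.732 mV.
Scaled input = 19781.2634 LSBs, so code = 19781.
V_rec = (−12) + 19781·0.000732422 = 2.4880371 V.
Error = 2.48823 − 2.4880371 = 0.000192891 V = 0.193 mV.

0.193 mV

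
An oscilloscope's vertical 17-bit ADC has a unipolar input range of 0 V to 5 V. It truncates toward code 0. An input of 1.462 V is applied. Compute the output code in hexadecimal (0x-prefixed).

LSB = 5 V / 131072 = 38.15 µV.
(V_in − V_low)/LSB = (1.462 − 0) / 3.8147e-05 = 38325.453.
So the output code is 38325.
In hexadecimal (0x-prefixed): 0x95B5.

code 0x95B5 (decimal 38325)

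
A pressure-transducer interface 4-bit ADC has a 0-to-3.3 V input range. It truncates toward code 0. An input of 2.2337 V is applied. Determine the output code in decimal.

Full-scale span = 3.3 V; LSB = 3.3/2^4 = 206.250 mV.
(2.2337 − 0) / 0.20625 = 10.830 LSBs.
⌊·⌋(10.830) = 10.

code 10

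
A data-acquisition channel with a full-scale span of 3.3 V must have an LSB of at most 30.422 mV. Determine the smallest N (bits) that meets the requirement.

7 bits

Number of steps required ≥ 3.3 V / 30.422 mV = 108.47.
Need 2^N ≥ 108.47; 2^6 = 64, 2^7 = 128.
Minimum N = 7.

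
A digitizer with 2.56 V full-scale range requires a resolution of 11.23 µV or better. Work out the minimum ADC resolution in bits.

18 bits

Number of steps required ≥ 2.56 V / 11.23 µV = 227960.82.
Need 2^N ≥ 227960.82; 2^17 = 131072, 2^18 = 262144.
Minimum N = 18.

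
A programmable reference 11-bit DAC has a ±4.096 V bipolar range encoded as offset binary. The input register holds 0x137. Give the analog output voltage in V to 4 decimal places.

LSB = 8.192 V / 2^11 = 4.000 mV.
Code 0x137 = 311 decimal.
V_out = (−4.096) + 311 × 0.004 V = -2.852 V.

-2.8520 V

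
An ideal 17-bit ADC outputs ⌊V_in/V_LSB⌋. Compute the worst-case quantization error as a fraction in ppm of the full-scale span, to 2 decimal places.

7.63 ppm

Truncating → worst-case error = 1 LSB = V_FS/2^17, so 1e+06/131072 = 7.62939 ppm of full scale.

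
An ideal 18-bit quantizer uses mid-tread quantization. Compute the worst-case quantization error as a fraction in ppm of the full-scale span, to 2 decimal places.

1.91 ppm

Rounding → worst-case error = ½ LSB = V_FS/2^19, so 1e+06/524288 = 1.90735 ppm of full scale.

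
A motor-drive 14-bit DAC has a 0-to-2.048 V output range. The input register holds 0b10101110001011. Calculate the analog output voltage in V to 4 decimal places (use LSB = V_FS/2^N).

LSB = 2.048 V / 2^14 = 125.00 µV.
Code 0b10101110001011 = 11147 decimal.
V_out = 0 + 11147 × 0.000125 V = 1.39338 V.

1.3934 V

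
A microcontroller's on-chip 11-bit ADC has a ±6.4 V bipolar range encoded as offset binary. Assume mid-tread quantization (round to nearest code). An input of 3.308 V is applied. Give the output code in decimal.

code 1553

Full-scale span = 12.8 V; LSB = 12.8/2^11 = 6.250 mV.
Input sits at 1553.280 steps above V_low.
So the output code is 1553.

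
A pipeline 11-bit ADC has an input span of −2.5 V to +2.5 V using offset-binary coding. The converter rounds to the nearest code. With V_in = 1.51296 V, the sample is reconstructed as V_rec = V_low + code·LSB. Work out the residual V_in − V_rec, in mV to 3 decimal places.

One LSB is 5 V / 2048 = 2.441 mV.
(1.51296 − (−2.5))/0.00244141 = 1643.7084; round gives code 1644.
Reconstructed: 1.5136719 V.
Difference: -0.000711875 V → -0.712 mV.

-0.712 mV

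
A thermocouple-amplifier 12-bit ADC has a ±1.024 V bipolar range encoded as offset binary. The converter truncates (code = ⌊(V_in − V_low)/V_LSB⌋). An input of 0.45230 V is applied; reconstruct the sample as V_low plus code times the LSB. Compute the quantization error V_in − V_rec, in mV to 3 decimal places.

One LSB is 2.048 V / 4096 = 0.500 mV.
Scaled input = 2952.6000 LSBs, so code = 2952.
Code 2952 maps back to (−1.024) + 2952×0.0005 V = 0.452 V.
Error = 0.45230 − 0.452 = 0.0003 V = 0.300 mV.

0.300 mV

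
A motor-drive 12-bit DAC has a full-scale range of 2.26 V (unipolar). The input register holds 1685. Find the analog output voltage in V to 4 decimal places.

LSB = 2.26 V / 2^12 = 0.552 mV.
V_out = 0 + 1685 × 0.000551758 V = 0.929712 V.

0.9297 V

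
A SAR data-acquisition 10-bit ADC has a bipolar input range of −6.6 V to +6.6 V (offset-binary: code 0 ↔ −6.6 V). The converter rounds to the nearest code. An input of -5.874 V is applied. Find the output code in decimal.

Full-scale span = 13.2 V; LSB = 13.2/2^10 = 12.891 mV.
Input sits at 56.320 steps above V_low.
So the output code is 56.

code 56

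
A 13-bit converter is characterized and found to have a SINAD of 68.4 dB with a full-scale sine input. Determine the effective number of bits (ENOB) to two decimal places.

11.07 bits

ENOB = (SINAD − 1.76) / 6.02 = (68.4 − 1.76)/6.02 = 11.070.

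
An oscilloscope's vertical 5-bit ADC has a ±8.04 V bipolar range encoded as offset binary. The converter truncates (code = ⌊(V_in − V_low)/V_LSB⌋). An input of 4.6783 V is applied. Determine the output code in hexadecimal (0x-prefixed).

code 0x19 (decimal 25)

With 32 levels over 16.08 V, one step is 0.5025 V.
(4.6783 − (−8.04)) / 0.5025 = 25.310 LSBs.
⌊·⌋(25.310) = 25.
In hexadecimal (0x-prefixed): 0x19.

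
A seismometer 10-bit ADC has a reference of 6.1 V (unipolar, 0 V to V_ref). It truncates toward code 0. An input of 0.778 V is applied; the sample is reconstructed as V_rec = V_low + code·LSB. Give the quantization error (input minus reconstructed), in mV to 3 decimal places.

Step size: 6.1 V ÷ 2^10 = 5.957 mV.
(0.778 − 0)/0.00595703 = 130.6020; ⌊·⌋ gives code 130.
Reconstructed: 0.77441406 V.
Error = 0.778 − 0.77441406 = 0.00358594 V = 3.586 mV.

3.586 mV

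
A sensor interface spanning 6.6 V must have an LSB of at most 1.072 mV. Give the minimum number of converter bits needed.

13 bits

Number of steps required ≥ 6.6 V / 1.072 mV = 6156.72.
Need 2^N ≥ 6156.72; 2^12 = 4096, 2^13 = 8192.
Minimum N = 13.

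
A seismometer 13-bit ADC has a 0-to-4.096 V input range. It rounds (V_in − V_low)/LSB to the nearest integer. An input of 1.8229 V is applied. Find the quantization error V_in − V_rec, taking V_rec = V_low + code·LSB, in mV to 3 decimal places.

One LSB is 4.096 V / 8192 = 0.500 mV.
Scaled input = 3645.8000 LSBs, so code = 3646.
V_rec = 0 + 3646·0.0005 = 1.823 V.
Difference: -0.0001 V → -0.100 mV.

-0.100 mV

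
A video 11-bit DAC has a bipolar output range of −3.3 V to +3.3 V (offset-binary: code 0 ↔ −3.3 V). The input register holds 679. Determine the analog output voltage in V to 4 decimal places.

LSB = 6.6 V / 2^11 = 3.223 mV.
V_out = (−3.3) + 679 × 0.00322266 V = -1.11182 V.

-1.1118 V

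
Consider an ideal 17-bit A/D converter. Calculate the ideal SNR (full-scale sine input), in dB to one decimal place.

SNR ≈ 6.02·N + 1.76 dB = 6.02·17 + 1.76 = 104.10 dB.

104.1 dB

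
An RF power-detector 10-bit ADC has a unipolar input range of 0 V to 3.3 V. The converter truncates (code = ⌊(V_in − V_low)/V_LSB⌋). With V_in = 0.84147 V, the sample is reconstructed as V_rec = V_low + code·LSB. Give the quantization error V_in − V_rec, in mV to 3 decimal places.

0.357 mV

LSB = 3.3/2^10 = 3.223 mV.
Scaled input = 261.1107 LSBs, so code = 261.
Reconstructed: 0.84111328 V.
Difference: 0.000356719 V → 0.357 mV.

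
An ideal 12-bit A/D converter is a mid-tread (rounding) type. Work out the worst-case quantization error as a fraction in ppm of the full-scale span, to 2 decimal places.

Rounding → worst-case error = ½ LSB = V_FS/2^13, so 1e+06/8192 = 122.07 ppm of full scale.

122.07 ppm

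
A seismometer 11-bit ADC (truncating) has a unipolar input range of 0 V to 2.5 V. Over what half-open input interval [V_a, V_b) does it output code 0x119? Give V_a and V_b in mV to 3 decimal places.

LSB = 2.5/2^11 = 1.221 mV.
Code 0x119 = 281 decimal.
V_a = V_low + 281·LSB = 0.343018 V; V_b = V_low + 282·LSB = 0.344238 V.

[343.018 mV, 344.238 mV)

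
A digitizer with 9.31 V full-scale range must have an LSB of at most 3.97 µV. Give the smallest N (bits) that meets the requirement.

22 bits

Number of steps required ≥ 9.31 V / 3.97 µV = 2345088.16.
Need 2^N ≥ 2345088.16; 2^21 = 2097152, 2^22 = 4194304.
Minimum N = 22.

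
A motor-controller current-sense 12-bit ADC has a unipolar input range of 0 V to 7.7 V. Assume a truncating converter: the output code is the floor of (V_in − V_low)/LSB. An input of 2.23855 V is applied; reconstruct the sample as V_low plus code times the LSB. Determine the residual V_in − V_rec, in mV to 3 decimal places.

Step size: 7.7 V ÷ 2^12 = 1.880 mV.
Scaled input = 1190.7923 LSBs, so code = 1190.
Code 1190 maps back to 0 + 1190×0.00187988 V = 2.2370605 V.
V_in − V_rec = 0.00148945 V = 1.489 mV.

1.489 mV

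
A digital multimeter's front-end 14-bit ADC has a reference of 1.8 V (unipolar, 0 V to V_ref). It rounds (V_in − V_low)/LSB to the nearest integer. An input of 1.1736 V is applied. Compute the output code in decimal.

code 10682

LSB = 1.8 V / 16384 = 109.86 µV.
(1.1736 − 0) / 0.000109863 = 10682.368 LSBs.
round(10682.368) = 10682.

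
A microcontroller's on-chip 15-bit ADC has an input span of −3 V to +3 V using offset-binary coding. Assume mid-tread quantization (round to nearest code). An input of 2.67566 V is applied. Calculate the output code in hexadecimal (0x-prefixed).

Full-scale span = 6 V; LSB = 6/2^15 = 183.11 µV.
Input sits at 30996.671 steps above V_low.
So the output code is 30997.
In hexadecimal (0x-prefixed): 0x7915.

code 0x7915 (decimal 30997)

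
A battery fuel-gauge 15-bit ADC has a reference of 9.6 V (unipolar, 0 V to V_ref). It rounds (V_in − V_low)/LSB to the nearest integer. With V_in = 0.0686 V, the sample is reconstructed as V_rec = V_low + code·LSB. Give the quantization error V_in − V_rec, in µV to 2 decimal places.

45.31 µV

One LSB is 9.6 V / 32768 = 292.97 µV.
(0.0686 − 0)/0.000292969 = 234.1547; round gives code 234.
Reconstructed: 0.068554688 V.
Difference: 4.53125e-05 V → 45.31 µV.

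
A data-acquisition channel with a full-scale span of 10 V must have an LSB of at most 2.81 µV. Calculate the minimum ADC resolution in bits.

22 bits

Number of steps required ≥ 10 V / 2.81 µV = 3558718.86.
Need 2^N ≥ 3558718.86; 2^21 = 2097152, 2^22 = 4194304.
Minimum N = 22.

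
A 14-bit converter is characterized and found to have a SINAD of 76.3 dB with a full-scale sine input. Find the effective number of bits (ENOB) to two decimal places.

12.38 bits

ENOB = (SINAD − 1.76) / 6.02 = (76.3 − 1.76)/6.02 = 12.382.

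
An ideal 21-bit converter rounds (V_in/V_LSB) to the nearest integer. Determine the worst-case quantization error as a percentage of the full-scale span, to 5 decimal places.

Rounding → worst-case error = ½ LSB = V_FS/2^22, so 100/4194304 = 2.38419e-05 % of full scale.

0.00002 %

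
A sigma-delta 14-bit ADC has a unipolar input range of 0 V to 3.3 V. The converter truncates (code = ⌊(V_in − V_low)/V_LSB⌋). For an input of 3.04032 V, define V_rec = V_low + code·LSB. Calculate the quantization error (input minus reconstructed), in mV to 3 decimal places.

0.147 mV

LSB = 3.3/2^14 = 201.42 µV.
Scaled input = 15094.7281 LSBs, so code = 15094.
V_rec = 0 + 15094·0.000201416 = 3.0401733 V.
Error = 3.04032 − 3.0401733 = 0.00014666 V = 0.147 mV.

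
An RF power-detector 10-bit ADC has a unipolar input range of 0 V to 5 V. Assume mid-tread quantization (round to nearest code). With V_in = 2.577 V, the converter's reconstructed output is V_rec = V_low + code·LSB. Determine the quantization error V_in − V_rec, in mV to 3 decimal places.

LSB = 5/2^10 = 4.883 mV.
(2.577 − 0)/0.00488281 = 527.7696; round gives code 528.
Reconstructed: 2.578125 V.
V_in − V_rec = -0.001125 V = -1.125 mV.

-1.125 mV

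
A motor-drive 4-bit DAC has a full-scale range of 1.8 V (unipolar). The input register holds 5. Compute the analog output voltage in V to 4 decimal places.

0.5625 V

LSB = 1.8 V / 2^4 = 112.500 mV.
V_out = 0 + 5 × 0.1125 V = 0.5625 V.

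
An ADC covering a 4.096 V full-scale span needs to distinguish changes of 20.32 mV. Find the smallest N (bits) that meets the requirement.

8 bits

Number of steps required ≥ 4.096 V / 20.32 mV = 201.57.
Need 2^N ≥ 201.57; 2^7 = 128, 2^8 = 256.
Minimum N = 8.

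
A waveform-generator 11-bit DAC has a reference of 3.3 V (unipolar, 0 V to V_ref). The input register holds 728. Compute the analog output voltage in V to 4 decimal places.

1.1730 V

LSB = 3.3 V / 2^11 = 1.611 mV.
V_out = 0 + 728 × 0.00161133 V = 1.17305 V.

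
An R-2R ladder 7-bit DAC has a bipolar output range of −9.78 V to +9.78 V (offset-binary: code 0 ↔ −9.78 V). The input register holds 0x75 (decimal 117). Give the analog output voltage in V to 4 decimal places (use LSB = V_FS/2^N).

8.0991 V

LSB = 19.56 V / 2^7 = 152.812 mV.
Code 0x75 = 117 decimal.
V_out = (−9.78) + 117 × 0.152812 V = 8.09906 V.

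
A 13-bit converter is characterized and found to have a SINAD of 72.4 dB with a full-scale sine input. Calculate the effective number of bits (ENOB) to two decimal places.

11.73 bits

ENOB = (SINAD − 1.76) / 6.02 = (72.4 − 1.76)/6.02 = 11.734.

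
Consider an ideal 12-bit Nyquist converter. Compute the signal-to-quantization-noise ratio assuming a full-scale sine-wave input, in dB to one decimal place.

74.0 dB

SNR ≈ 6.02·N + 1.76 dB = 6.02·12 + 1.76 = 74.00 dB.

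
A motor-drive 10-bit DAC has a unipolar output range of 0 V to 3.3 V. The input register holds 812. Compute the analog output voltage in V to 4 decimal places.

2.6168 V

LSB = 3.3 V / 2^10 = 3.223 mV.
V_out = 0 + 812 × 0.00322266 V = 2.6168 V.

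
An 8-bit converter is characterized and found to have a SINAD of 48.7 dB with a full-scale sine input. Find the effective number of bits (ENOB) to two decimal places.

7.80 bits

ENOB = (SINAD − 1.76) / 6.02 = (48.7 − 1.76)/6.02 = 7.797.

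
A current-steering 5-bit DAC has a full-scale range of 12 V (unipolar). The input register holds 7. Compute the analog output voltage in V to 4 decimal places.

2.6250 V

LSB = 12 V / 2^5 = 375.000 mV.
V_out = 0 + 7 × 0.375 V = 2.625 V.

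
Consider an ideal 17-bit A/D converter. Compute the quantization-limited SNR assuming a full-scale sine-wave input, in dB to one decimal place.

104.1 dB

SNR ≈ 6.02·N + 1.76 dB = 6.02·17 + 1.76 = 104.10 dB.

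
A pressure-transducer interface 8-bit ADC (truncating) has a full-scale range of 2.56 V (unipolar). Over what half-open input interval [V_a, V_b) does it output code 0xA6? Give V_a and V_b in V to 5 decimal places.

[1.66000 V, 1.67000 V)

LSB = 2.56/2^8 = 10.000 mV.
Code 0xA6 = 166 decimal.
V_a = V_low + 166·LSB = 1.66 V; V_b = V_low + 167·LSB = 1.67 V.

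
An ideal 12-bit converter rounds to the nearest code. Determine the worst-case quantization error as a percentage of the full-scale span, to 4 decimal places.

0.0122 %

Rounding → worst-case error = ½ LSB = V_FS/2^13, so 100/8192 = 0.012207 % of full scale.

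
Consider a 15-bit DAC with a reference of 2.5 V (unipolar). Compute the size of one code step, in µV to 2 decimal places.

76.29 µV

Full-scale span = 2.5 V.
LSB = 2.5 / 2^15 = 2.5 / 32768 = 7.62939e-05 V = 76.29 µV.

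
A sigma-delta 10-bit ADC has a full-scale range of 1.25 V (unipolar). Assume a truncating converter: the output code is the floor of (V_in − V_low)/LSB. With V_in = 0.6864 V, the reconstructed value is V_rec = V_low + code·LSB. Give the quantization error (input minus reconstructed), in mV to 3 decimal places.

One LSB is 1.25 V / 1024 = 1.221 mV.
Scaled input = 562.2989 LSBs, so code = 562.
V_rec = 0 + 562·0.0012207 = 0.68603516 V.
Error = 0.6864 − 0.68603516 = 0.000364844 V = 0.365 mV.

0.365 mV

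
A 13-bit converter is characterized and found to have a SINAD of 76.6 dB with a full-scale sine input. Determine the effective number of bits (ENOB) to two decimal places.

12.43 bits

ENOB = (SINAD − 1.76) / 6.02 = (76.6 − 1.76)/6.02 = 12.432.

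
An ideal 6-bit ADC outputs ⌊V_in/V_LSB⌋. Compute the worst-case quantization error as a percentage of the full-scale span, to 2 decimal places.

1.56 %

Truncating → worst-case error = 1 LSB = V_FS/2^6, so 100/64 = 1.5625 % of full scale.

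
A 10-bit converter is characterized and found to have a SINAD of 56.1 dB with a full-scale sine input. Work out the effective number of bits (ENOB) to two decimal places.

ENOB = (SINAD − 1.76) / 6.02 = (56.1 − 1.76)/6.02 = 9.027.

9.03 bits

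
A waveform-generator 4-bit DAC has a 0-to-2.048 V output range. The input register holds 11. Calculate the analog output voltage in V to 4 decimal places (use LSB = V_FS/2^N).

1.4080 V

LSB = 2.048 V / 2^4 = 128.000 mV.
V_out = 0 + 11 × 0.128 V = 1.408 V.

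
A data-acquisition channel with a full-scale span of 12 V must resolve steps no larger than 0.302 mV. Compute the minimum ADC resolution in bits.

Number of steps required ≥ 12 V / 0.302 mV = 39735.10.
Need 2^N ≥ 39735.10; 2^15 = 32768, 2^16 = 65536.
Minimum N = 16.

16 bits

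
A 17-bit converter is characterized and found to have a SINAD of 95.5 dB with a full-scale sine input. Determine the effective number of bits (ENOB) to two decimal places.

15.57 bits

ENOB = (SINAD − 1.76) / 6.02 = (95.5 − 1.76)/6.02 = 15.571.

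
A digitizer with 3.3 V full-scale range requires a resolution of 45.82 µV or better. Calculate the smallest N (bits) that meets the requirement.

17 bits

Number of steps required ≥ 3.3 V / 45.82 µV = 72020.95.
Need 2^N ≥ 72020.95; 2^16 = 65536, 2^17 = 131072.
Minimum N = 17.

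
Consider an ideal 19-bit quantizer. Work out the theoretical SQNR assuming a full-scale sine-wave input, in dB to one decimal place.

SNR ≈ 6.02·N + 1.76 dB = 6.02·19 + 1.76 = 116.14 dB.

116.1 dB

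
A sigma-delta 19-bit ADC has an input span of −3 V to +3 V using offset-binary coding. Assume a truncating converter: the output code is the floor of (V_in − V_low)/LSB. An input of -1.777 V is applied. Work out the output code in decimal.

LSB = 6 V / 524288 = 11.44 µV.
(-1.777 − (−3)) / 1.14441e-05 = 106867.371 LSBs.
Floor → code 106867.

code 106867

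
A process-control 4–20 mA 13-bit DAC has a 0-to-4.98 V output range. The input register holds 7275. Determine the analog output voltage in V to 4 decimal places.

LSB = 4.98 V / 2^13 = 0.608 mV.
V_out = 0 + 7275 × 0.00060791 V = 4.42255 V.

4.4225 V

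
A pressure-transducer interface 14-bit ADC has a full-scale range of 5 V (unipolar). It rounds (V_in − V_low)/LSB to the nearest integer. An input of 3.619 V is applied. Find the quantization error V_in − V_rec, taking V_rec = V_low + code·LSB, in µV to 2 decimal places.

-79.59 µV

One LSB is 5 V / 16384 = 305.18 µV.
(V_in − V_low)/LSB = (3.619 − 0)/0.000305176 = 11858.7392 → code 11859 (round).
V_rec = 0 + 11859·0.000305176 = 3.6190796 V.
Difference: -7.95898e-05 V → -79.59 µV.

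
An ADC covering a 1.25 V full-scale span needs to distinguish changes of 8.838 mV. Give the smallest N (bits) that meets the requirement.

Number of steps required ≥ 1.25 V / 8.838 mV = 141.43.
Need 2^N ≥ 141.43; 2^7 = 128, 2^8 = 256.
Minimum N = 8.

8 bits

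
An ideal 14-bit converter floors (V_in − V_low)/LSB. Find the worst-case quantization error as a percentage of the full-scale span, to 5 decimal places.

Truncating → worst-case error = 1 LSB = V_FS/2^14, so 100/16384 = 0.00610352 % of full scale.

0.00610 %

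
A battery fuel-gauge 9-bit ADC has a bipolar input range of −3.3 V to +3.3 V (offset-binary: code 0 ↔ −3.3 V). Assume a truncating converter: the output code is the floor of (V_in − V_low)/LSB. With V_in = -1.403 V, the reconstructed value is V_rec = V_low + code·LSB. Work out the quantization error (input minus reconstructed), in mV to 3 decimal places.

LSB = 6.6/2^9 = 12.891 mV.
(V_in − V_low)/LSB = (-1.403 − (−3.3))/0.0128906 = 147.1612 → code 147 (floor).
Reconstructed: -1.4050781 V.
Difference: 0.00207813 V → 2.078 mV.

2.078 mV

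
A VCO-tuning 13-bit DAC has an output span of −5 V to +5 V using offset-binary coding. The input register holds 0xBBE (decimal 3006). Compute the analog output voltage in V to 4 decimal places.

-1.3306 V

LSB = 10 V / 2^13 = 1.221 mV.
Code 0xBBE = 3006 decimal.
V_out = (−5) + 3006 × 0.0012207 V = -1.33057 V.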